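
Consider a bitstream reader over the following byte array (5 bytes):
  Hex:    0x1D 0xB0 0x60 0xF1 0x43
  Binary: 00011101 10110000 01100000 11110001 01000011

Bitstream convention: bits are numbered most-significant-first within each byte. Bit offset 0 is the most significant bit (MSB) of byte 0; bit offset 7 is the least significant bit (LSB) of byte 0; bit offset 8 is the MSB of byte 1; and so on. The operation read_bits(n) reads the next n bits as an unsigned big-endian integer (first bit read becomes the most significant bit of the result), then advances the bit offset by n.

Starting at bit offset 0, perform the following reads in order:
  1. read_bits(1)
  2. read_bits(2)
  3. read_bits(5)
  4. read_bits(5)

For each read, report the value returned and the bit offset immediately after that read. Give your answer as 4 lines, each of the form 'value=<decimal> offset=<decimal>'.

Answer: value=0 offset=1
value=0 offset=3
value=29 offset=8
value=22 offset=13

Derivation:
Read 1: bits[0:1] width=1 -> value=0 (bin 0); offset now 1 = byte 0 bit 1; 39 bits remain
Read 2: bits[1:3] width=2 -> value=0 (bin 00); offset now 3 = byte 0 bit 3; 37 bits remain
Read 3: bits[3:8] width=5 -> value=29 (bin 11101); offset now 8 = byte 1 bit 0; 32 bits remain
Read 4: bits[8:13] width=5 -> value=22 (bin 10110); offset now 13 = byte 1 bit 5; 27 bits remain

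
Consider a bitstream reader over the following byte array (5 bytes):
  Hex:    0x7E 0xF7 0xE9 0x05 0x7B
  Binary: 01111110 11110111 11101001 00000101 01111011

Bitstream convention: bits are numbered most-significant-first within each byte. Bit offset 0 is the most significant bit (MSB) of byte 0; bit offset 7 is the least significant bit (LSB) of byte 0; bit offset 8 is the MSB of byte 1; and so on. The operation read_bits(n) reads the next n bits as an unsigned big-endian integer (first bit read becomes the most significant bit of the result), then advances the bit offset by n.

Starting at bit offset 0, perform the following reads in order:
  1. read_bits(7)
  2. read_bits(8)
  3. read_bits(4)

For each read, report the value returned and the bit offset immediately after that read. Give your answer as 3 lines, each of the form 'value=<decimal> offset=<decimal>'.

Read 1: bits[0:7] width=7 -> value=63 (bin 0111111); offset now 7 = byte 0 bit 7; 33 bits remain
Read 2: bits[7:15] width=8 -> value=123 (bin 01111011); offset now 15 = byte 1 bit 7; 25 bits remain
Read 3: bits[15:19] width=4 -> value=15 (bin 1111); offset now 19 = byte 2 bit 3; 21 bits remain

Answer: value=63 offset=7
value=123 offset=15
value=15 offset=19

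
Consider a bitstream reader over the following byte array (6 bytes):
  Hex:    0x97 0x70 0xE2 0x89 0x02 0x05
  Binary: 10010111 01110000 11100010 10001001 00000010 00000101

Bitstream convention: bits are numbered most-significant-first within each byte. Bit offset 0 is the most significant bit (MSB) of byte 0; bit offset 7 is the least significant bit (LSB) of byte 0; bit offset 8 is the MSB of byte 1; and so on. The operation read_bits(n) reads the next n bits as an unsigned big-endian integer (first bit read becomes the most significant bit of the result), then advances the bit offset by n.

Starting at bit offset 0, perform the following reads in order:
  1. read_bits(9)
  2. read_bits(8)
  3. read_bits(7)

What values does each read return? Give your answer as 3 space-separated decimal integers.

Answer: 302 225 98

Derivation:
Read 1: bits[0:9] width=9 -> value=302 (bin 100101110); offset now 9 = byte 1 bit 1; 39 bits remain
Read 2: bits[9:17] width=8 -> value=225 (bin 11100001); offset now 17 = byte 2 bit 1; 31 bits remain
Read 3: bits[17:24] width=7 -> value=98 (bin 1100010); offset now 24 = byte 3 bit 0; 24 bits remain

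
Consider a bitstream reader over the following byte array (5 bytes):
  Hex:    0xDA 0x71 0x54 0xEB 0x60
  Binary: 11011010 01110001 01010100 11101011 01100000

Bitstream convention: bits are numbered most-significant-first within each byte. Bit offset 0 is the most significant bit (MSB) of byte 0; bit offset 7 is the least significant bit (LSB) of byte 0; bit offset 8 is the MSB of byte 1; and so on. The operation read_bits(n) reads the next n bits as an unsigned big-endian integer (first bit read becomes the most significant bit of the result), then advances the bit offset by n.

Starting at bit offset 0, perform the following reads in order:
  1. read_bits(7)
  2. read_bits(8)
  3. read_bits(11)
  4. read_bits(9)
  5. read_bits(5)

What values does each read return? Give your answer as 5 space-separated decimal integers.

Read 1: bits[0:7] width=7 -> value=109 (bin 1101101); offset now 7 = byte 0 bit 7; 33 bits remain
Read 2: bits[7:15] width=8 -> value=56 (bin 00111000); offset now 15 = byte 1 bit 7; 25 bits remain
Read 3: bits[15:26] width=11 -> value=1363 (bin 10101010011); offset now 26 = byte 3 bit 2; 14 bits remain
Read 4: bits[26:35] width=9 -> value=347 (bin 101011011); offset now 35 = byte 4 bit 3; 5 bits remain
Read 5: bits[35:40] width=5 -> value=0 (bin 00000); offset now 40 = byte 5 bit 0; 0 bits remain

Answer: 109 56 1363 347 0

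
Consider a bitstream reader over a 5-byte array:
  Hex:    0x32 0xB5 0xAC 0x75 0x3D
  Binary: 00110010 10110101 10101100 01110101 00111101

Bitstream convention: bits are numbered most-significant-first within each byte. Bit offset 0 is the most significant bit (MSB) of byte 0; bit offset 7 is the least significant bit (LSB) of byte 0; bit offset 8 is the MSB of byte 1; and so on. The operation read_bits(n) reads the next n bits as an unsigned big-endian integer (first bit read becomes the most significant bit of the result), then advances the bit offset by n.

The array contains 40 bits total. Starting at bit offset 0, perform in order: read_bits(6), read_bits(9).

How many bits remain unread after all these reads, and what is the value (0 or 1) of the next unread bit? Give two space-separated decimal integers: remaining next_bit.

Answer: 25 1

Derivation:
Read 1: bits[0:6] width=6 -> value=12 (bin 001100); offset now 6 = byte 0 bit 6; 34 bits remain
Read 2: bits[6:15] width=9 -> value=346 (bin 101011010); offset now 15 = byte 1 bit 7; 25 bits remain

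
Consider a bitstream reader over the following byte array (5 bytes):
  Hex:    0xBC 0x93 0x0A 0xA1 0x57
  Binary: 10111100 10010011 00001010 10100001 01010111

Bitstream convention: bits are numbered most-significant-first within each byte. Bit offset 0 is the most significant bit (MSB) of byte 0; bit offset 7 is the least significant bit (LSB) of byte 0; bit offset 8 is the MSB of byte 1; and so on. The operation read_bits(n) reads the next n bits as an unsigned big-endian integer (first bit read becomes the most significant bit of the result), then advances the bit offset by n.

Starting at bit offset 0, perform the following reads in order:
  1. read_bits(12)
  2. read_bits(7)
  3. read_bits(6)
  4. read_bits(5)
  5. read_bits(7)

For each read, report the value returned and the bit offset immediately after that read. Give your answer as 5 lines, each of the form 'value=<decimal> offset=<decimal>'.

Read 1: bits[0:12] width=12 -> value=3017 (bin 101111001001); offset now 12 = byte 1 bit 4; 28 bits remain
Read 2: bits[12:19] width=7 -> value=24 (bin 0011000); offset now 19 = byte 2 bit 3; 21 bits remain
Read 3: bits[19:25] width=6 -> value=21 (bin 010101); offset now 25 = byte 3 bit 1; 15 bits remain
Read 4: bits[25:30] width=5 -> value=8 (bin 01000); offset now 30 = byte 3 bit 6; 10 bits remain
Read 5: bits[30:37] width=7 -> value=42 (bin 0101010); offset now 37 = byte 4 bit 5; 3 bits remain

Answer: value=3017 offset=12
value=24 offset=19
value=21 offset=25
value=8 offset=30
value=42 offset=37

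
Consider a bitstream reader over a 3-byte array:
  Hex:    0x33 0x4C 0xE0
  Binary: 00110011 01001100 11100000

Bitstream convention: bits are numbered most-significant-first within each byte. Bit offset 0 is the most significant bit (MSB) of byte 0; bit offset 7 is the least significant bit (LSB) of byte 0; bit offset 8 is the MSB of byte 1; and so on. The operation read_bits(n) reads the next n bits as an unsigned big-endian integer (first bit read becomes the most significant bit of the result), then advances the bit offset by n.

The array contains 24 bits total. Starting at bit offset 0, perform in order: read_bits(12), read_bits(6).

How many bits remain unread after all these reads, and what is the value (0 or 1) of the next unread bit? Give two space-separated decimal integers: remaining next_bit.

Answer: 6 1

Derivation:
Read 1: bits[0:12] width=12 -> value=820 (bin 001100110100); offset now 12 = byte 1 bit 4; 12 bits remain
Read 2: bits[12:18] width=6 -> value=51 (bin 110011); offset now 18 = byte 2 bit 2; 6 bits remain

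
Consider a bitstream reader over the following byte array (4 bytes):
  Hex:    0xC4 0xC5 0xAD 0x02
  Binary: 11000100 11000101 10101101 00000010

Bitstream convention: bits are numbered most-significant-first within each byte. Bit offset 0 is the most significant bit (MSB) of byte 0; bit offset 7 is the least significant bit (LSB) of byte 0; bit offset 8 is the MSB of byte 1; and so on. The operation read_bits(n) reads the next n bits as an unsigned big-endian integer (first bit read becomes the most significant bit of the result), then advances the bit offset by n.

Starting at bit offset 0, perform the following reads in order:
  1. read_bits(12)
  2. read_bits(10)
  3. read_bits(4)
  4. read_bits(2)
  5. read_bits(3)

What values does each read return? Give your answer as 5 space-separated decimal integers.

Answer: 3148 363 4 0 1

Derivation:
Read 1: bits[0:12] width=12 -> value=3148 (bin 110001001100); offset now 12 = byte 1 bit 4; 20 bits remain
Read 2: bits[12:22] width=10 -> value=363 (bin 0101101011); offset now 22 = byte 2 bit 6; 10 bits remain
Read 3: bits[22:26] width=4 -> value=4 (bin 0100); offset now 26 = byte 3 bit 2; 6 bits remain
Read 4: bits[26:28] width=2 -> value=0 (bin 00); offset now 28 = byte 3 bit 4; 4 bits remain
Read 5: bits[28:31] width=3 -> value=1 (bin 001); offset now 31 = byte 3 bit 7; 1 bits remain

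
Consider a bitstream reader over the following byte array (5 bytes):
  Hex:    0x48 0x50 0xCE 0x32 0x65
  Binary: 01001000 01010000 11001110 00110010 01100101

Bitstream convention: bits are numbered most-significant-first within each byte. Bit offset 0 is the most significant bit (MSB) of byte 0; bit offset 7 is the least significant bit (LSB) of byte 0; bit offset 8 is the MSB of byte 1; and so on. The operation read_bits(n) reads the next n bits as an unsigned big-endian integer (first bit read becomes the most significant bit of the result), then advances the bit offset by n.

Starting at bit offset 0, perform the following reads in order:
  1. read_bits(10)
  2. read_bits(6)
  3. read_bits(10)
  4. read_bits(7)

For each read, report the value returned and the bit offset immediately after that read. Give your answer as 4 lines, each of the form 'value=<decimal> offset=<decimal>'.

Read 1: bits[0:10] width=10 -> value=289 (bin 0100100001); offset now 10 = byte 1 bit 2; 30 bits remain
Read 2: bits[10:16] width=6 -> value=16 (bin 010000); offset now 16 = byte 2 bit 0; 24 bits remain
Read 3: bits[16:26] width=10 -> value=824 (bin 1100111000); offset now 26 = byte 3 bit 2; 14 bits remain
Read 4: bits[26:33] width=7 -> value=100 (bin 1100100); offset now 33 = byte 4 bit 1; 7 bits remain

Answer: value=289 offset=10
value=16 offset=16
value=824 offset=26
value=100 offset=33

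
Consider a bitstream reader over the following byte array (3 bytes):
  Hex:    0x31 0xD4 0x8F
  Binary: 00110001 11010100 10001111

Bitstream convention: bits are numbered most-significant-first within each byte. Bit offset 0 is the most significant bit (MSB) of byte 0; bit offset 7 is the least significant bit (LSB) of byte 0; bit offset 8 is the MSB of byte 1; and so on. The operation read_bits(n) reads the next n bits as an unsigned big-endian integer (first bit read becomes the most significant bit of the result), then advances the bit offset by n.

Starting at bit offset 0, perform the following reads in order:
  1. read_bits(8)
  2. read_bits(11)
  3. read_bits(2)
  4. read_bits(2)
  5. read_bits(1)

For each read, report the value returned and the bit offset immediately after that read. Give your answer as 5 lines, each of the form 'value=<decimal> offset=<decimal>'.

Answer: value=49 offset=8
value=1700 offset=19
value=1 offset=21
value=3 offset=23
value=1 offset=24

Derivation:
Read 1: bits[0:8] width=8 -> value=49 (bin 00110001); offset now 8 = byte 1 bit 0; 16 bits remain
Read 2: bits[8:19] width=11 -> value=1700 (bin 11010100100); offset now 19 = byte 2 bit 3; 5 bits remain
Read 3: bits[19:21] width=2 -> value=1 (bin 01); offset now 21 = byte 2 bit 5; 3 bits remain
Read 4: bits[21:23] width=2 -> value=3 (bin 11); offset now 23 = byte 2 bit 7; 1 bits remain
Read 5: bits[23:24] width=1 -> value=1 (bin 1); offset now 24 = byte 3 bit 0; 0 bits remain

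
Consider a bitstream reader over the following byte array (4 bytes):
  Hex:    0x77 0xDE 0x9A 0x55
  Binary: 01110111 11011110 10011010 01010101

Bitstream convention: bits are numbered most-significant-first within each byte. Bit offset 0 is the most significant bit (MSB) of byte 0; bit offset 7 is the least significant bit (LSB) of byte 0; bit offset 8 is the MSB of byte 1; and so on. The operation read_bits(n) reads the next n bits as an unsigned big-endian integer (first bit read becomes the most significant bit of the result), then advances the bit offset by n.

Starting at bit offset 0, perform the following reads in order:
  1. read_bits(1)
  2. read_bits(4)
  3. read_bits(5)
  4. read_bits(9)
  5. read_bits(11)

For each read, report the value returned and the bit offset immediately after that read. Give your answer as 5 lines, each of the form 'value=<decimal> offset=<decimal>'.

Read 1: bits[0:1] width=1 -> value=0 (bin 0); offset now 1 = byte 0 bit 1; 31 bits remain
Read 2: bits[1:5] width=4 -> value=14 (bin 1110); offset now 5 = byte 0 bit 5; 27 bits remain
Read 3: bits[5:10] width=5 -> value=31 (bin 11111); offset now 10 = byte 1 bit 2; 22 bits remain
Read 4: bits[10:19] width=9 -> value=244 (bin 011110100); offset now 19 = byte 2 bit 3; 13 bits remain
Read 5: bits[19:30] width=11 -> value=1685 (bin 11010010101); offset now 30 = byte 3 bit 6; 2 bits remain

Answer: value=0 offset=1
value=14 offset=5
value=31 offset=10
value=244 offset=19
value=1685 offset=30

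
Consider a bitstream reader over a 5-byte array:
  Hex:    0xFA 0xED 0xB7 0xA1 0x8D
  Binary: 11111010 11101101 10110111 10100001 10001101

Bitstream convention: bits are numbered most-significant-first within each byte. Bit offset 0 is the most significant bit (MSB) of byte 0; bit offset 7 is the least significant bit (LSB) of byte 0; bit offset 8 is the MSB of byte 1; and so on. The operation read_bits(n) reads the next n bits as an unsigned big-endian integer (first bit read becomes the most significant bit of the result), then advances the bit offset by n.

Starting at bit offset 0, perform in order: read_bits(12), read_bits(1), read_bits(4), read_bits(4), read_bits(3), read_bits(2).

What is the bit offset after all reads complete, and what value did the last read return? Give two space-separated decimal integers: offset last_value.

Answer: 26 2

Derivation:
Read 1: bits[0:12] width=12 -> value=4014 (bin 111110101110); offset now 12 = byte 1 bit 4; 28 bits remain
Read 2: bits[12:13] width=1 -> value=1 (bin 1); offset now 13 = byte 1 bit 5; 27 bits remain
Read 3: bits[13:17] width=4 -> value=11 (bin 1011); offset now 17 = byte 2 bit 1; 23 bits remain
Read 4: bits[17:21] width=4 -> value=6 (bin 0110); offset now 21 = byte 2 bit 5; 19 bits remain
Read 5: bits[21:24] width=3 -> value=7 (bin 111); offset now 24 = byte 3 bit 0; 16 bits remain
Read 6: bits[24:26] width=2 -> value=2 (bin 10); offset now 26 = byte 3 bit 2; 14 bits remain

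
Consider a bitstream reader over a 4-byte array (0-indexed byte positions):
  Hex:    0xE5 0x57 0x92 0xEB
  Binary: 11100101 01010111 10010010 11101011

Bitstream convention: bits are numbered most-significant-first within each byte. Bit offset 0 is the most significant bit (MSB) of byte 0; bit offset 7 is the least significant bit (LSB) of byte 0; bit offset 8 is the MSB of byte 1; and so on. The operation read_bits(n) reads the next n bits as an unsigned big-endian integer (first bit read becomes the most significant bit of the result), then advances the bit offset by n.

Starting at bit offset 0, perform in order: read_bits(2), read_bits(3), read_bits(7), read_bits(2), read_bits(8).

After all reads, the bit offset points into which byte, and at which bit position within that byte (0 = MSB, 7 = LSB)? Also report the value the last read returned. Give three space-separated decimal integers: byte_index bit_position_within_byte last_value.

Answer: 2 6 228

Derivation:
Read 1: bits[0:2] width=2 -> value=3 (bin 11); offset now 2 = byte 0 bit 2; 30 bits remain
Read 2: bits[2:5] width=3 -> value=4 (bin 100); offset now 5 = byte 0 bit 5; 27 bits remain
Read 3: bits[5:12] width=7 -> value=85 (bin 1010101); offset now 12 = byte 1 bit 4; 20 bits remain
Read 4: bits[12:14] width=2 -> value=1 (bin 01); offset now 14 = byte 1 bit 6; 18 bits remain
Read 5: bits[14:22] width=8 -> value=228 (bin 11100100); offset now 22 = byte 2 bit 6; 10 bits remain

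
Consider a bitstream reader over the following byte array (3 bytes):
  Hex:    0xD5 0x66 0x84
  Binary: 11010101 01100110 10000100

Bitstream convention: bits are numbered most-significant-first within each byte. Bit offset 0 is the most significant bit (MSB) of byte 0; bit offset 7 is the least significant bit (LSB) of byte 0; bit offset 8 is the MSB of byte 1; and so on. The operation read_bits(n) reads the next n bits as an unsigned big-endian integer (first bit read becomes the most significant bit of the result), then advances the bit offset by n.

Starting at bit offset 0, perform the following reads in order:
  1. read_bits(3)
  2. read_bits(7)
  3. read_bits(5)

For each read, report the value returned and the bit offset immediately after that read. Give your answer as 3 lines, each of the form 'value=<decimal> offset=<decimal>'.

Read 1: bits[0:3] width=3 -> value=6 (bin 110); offset now 3 = byte 0 bit 3; 21 bits remain
Read 2: bits[3:10] width=7 -> value=85 (bin 1010101); offset now 10 = byte 1 bit 2; 14 bits remain
Read 3: bits[10:15] width=5 -> value=19 (bin 10011); offset now 15 = byte 1 bit 7; 9 bits remain

Answer: value=6 offset=3
value=85 offset=10
value=19 offset=15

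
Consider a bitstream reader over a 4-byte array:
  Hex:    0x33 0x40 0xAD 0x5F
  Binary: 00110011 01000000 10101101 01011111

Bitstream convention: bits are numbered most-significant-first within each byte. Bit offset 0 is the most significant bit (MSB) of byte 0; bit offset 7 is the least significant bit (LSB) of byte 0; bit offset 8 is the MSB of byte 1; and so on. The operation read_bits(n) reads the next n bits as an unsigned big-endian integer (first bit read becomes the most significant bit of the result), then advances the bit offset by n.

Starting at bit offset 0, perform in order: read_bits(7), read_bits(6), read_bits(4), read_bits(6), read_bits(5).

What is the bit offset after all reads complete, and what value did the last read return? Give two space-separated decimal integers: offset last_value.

Read 1: bits[0:7] width=7 -> value=25 (bin 0011001); offset now 7 = byte 0 bit 7; 25 bits remain
Read 2: bits[7:13] width=6 -> value=40 (bin 101000); offset now 13 = byte 1 bit 5; 19 bits remain
Read 3: bits[13:17] width=4 -> value=1 (bin 0001); offset now 17 = byte 2 bit 1; 15 bits remain
Read 4: bits[17:23] width=6 -> value=22 (bin 010110); offset now 23 = byte 2 bit 7; 9 bits remain
Read 5: bits[23:28] width=5 -> value=21 (bin 10101); offset now 28 = byte 3 bit 4; 4 bits remain

Answer: 28 21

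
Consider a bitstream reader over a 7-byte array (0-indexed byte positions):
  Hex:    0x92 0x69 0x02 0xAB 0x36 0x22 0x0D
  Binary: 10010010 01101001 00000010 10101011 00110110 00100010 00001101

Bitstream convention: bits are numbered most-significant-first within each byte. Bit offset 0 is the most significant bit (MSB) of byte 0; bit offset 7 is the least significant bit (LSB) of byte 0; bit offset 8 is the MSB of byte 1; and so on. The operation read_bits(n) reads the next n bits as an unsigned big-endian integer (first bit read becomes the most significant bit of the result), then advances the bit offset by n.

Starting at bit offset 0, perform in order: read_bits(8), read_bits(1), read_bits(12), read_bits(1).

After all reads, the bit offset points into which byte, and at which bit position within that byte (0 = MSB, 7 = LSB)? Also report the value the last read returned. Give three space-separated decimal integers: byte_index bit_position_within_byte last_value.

Read 1: bits[0:8] width=8 -> value=146 (bin 10010010); offset now 8 = byte 1 bit 0; 48 bits remain
Read 2: bits[8:9] width=1 -> value=0 (bin 0); offset now 9 = byte 1 bit 1; 47 bits remain
Read 3: bits[9:21] width=12 -> value=3360 (bin 110100100000); offset now 21 = byte 2 bit 5; 35 bits remain
Read 4: bits[21:22] width=1 -> value=0 (bin 0); offset now 22 = byte 2 bit 6; 34 bits remain

Answer: 2 6 0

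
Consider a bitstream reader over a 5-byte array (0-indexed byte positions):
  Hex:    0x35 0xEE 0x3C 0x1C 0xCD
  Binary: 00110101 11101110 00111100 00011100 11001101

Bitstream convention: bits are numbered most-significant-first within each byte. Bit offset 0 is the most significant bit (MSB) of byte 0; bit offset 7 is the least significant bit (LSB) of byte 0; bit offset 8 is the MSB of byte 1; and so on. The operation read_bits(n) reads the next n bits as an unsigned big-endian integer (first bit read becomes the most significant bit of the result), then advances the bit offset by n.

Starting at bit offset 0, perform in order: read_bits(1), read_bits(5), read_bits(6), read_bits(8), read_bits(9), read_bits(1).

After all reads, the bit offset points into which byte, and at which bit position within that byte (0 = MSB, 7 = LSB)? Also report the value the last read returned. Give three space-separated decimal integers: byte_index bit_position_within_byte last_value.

Answer: 3 6 1

Derivation:
Read 1: bits[0:1] width=1 -> value=0 (bin 0); offset now 1 = byte 0 bit 1; 39 bits remain
Read 2: bits[1:6] width=5 -> value=13 (bin 01101); offset now 6 = byte 0 bit 6; 34 bits remain
Read 3: bits[6:12] width=6 -> value=30 (bin 011110); offset now 12 = byte 1 bit 4; 28 bits remain
Read 4: bits[12:20] width=8 -> value=227 (bin 11100011); offset now 20 = byte 2 bit 4; 20 bits remain
Read 5: bits[20:29] width=9 -> value=387 (bin 110000011); offset now 29 = byte 3 bit 5; 11 bits remain
Read 6: bits[29:30] width=1 -> value=1 (bin 1); offset now 30 = byte 3 bit 6; 10 bits remain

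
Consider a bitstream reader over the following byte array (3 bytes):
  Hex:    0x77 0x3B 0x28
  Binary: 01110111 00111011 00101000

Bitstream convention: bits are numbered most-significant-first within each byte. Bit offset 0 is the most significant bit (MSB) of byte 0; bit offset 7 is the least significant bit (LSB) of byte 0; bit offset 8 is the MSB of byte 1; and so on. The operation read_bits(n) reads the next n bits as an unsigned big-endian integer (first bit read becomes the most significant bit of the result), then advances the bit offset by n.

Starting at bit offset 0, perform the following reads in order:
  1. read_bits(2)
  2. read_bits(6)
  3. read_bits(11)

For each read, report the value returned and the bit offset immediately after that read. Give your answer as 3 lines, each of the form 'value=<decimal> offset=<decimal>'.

Answer: value=1 offset=2
value=55 offset=8
value=473 offset=19

Derivation:
Read 1: bits[0:2] width=2 -> value=1 (bin 01); offset now 2 = byte 0 bit 2; 22 bits remain
Read 2: bits[2:8] width=6 -> value=55 (bin 110111); offset now 8 = byte 1 bit 0; 16 bits remain
Read 3: bits[8:19] width=11 -> value=473 (bin 00111011001); offset now 19 = byte 2 bit 3; 5 bits remain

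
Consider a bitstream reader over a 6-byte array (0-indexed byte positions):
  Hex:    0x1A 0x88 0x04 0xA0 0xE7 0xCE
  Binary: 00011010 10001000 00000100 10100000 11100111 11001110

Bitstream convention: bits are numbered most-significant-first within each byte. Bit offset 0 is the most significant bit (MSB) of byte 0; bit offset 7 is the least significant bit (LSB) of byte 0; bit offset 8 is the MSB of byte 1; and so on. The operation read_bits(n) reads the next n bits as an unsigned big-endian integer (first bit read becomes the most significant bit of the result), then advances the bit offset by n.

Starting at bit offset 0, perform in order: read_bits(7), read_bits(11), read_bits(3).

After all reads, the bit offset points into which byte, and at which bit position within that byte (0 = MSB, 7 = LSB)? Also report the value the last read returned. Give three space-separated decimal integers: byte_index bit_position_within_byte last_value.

Answer: 2 5 0

Derivation:
Read 1: bits[0:7] width=7 -> value=13 (bin 0001101); offset now 7 = byte 0 bit 7; 41 bits remain
Read 2: bits[7:18] width=11 -> value=544 (bin 01000100000); offset now 18 = byte 2 bit 2; 30 bits remain
Read 3: bits[18:21] width=3 -> value=0 (bin 000); offset now 21 = byte 2 bit 5; 27 bits remain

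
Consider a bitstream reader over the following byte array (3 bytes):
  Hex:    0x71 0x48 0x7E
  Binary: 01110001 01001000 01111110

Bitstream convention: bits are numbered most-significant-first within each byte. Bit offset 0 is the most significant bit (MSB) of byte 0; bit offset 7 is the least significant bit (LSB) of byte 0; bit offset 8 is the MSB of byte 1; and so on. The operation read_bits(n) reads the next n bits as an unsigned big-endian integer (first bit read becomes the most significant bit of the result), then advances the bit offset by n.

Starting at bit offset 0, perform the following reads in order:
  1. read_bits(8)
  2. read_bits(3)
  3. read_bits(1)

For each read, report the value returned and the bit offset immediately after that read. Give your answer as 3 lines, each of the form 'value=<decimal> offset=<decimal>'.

Read 1: bits[0:8] width=8 -> value=113 (bin 01110001); offset now 8 = byte 1 bit 0; 16 bits remain
Read 2: bits[8:11] width=3 -> value=2 (bin 010); offset now 11 = byte 1 bit 3; 13 bits remain
Read 3: bits[11:12] width=1 -> value=0 (bin 0); offset now 12 = byte 1 bit 4; 12 bits remain

Answer: value=113 offset=8
value=2 offset=11
value=0 offset=12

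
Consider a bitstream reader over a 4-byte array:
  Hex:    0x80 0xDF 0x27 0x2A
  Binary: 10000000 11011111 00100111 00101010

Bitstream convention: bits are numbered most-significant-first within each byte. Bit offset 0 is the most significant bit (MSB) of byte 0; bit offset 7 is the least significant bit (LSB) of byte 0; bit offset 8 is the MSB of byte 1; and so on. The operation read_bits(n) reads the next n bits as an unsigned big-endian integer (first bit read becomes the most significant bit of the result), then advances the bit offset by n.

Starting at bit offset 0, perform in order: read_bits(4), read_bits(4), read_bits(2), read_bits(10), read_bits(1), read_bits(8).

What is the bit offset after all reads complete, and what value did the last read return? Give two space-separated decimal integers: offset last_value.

Answer: 29 229

Derivation:
Read 1: bits[0:4] width=4 -> value=8 (bin 1000); offset now 4 = byte 0 bit 4; 28 bits remain
Read 2: bits[4:8] width=4 -> value=0 (bin 0000); offset now 8 = byte 1 bit 0; 24 bits remain
Read 3: bits[8:10] width=2 -> value=3 (bin 11); offset now 10 = byte 1 bit 2; 22 bits remain
Read 4: bits[10:20] width=10 -> value=498 (bin 0111110010); offset now 20 = byte 2 bit 4; 12 bits remain
Read 5: bits[20:21] width=1 -> value=0 (bin 0); offset now 21 = byte 2 bit 5; 11 bits remain
Read 6: bits[21:29] width=8 -> value=229 (bin 11100101); offset now 29 = byte 3 bit 5; 3 bits remain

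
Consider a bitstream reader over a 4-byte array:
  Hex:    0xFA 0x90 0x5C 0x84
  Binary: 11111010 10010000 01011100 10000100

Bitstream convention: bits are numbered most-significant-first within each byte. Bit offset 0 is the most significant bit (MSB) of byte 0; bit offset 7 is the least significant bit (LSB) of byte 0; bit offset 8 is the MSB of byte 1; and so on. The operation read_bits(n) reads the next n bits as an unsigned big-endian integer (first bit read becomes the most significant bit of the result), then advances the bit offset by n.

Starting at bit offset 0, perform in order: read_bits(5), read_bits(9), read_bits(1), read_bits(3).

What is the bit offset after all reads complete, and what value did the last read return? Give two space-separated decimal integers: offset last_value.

Read 1: bits[0:5] width=5 -> value=31 (bin 11111); offset now 5 = byte 0 bit 5; 27 bits remain
Read 2: bits[5:14] width=9 -> value=164 (bin 010100100); offset now 14 = byte 1 bit 6; 18 bits remain
Read 3: bits[14:15] width=1 -> value=0 (bin 0); offset now 15 = byte 1 bit 7; 17 bits remain
Read 4: bits[15:18] width=3 -> value=1 (bin 001); offset now 18 = byte 2 bit 2; 14 bits remain

Answer: 18 1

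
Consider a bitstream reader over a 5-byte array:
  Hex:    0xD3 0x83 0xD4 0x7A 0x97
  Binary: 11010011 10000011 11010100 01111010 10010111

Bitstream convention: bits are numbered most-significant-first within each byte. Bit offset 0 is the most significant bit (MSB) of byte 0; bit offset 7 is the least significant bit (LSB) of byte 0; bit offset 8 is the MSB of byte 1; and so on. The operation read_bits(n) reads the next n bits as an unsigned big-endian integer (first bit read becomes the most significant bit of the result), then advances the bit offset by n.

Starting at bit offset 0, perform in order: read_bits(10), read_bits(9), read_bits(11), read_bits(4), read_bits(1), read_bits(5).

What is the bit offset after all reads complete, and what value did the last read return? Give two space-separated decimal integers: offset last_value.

Read 1: bits[0:10] width=10 -> value=846 (bin 1101001110); offset now 10 = byte 1 bit 2; 30 bits remain
Read 2: bits[10:19] width=9 -> value=30 (bin 000011110); offset now 19 = byte 2 bit 3; 21 bits remain
Read 3: bits[19:30] width=11 -> value=1310 (bin 10100011110); offset now 30 = byte 3 bit 6; 10 bits remain
Read 4: bits[30:34] width=4 -> value=10 (bin 1010); offset now 34 = byte 4 bit 2; 6 bits remain
Read 5: bits[34:35] width=1 -> value=0 (bin 0); offset now 35 = byte 4 bit 3; 5 bits remain
Read 6: bits[35:40] width=5 -> value=23 (bin 10111); offset now 40 = byte 5 bit 0; 0 bits remain

Answer: 40 23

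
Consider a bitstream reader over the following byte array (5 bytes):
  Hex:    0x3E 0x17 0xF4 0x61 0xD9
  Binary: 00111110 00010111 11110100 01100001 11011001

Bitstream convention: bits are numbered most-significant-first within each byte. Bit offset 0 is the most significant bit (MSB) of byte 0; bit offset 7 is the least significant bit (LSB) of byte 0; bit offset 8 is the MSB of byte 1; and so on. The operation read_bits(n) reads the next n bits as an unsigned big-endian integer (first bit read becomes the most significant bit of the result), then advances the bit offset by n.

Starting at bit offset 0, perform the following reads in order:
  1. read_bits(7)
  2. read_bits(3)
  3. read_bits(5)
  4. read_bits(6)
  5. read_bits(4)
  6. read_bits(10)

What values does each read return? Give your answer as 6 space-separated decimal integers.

Answer: 31 0 11 62 8 782

Derivation:
Read 1: bits[0:7] width=7 -> value=31 (bin 0011111); offset now 7 = byte 0 bit 7; 33 bits remain
Read 2: bits[7:10] width=3 -> value=0 (bin 000); offset now 10 = byte 1 bit 2; 30 bits remain
Read 3: bits[10:15] width=5 -> value=11 (bin 01011); offset now 15 = byte 1 bit 7; 25 bits remain
Read 4: bits[15:21] width=6 -> value=62 (bin 111110); offset now 21 = byte 2 bit 5; 19 bits remain
Read 5: bits[21:25] width=4 -> value=8 (bin 1000); offset now 25 = byte 3 bit 1; 15 bits remain
Read 6: bits[25:35] width=10 -> value=782 (bin 1100001110); offset now 35 = byte 4 bit 3; 5 bits remain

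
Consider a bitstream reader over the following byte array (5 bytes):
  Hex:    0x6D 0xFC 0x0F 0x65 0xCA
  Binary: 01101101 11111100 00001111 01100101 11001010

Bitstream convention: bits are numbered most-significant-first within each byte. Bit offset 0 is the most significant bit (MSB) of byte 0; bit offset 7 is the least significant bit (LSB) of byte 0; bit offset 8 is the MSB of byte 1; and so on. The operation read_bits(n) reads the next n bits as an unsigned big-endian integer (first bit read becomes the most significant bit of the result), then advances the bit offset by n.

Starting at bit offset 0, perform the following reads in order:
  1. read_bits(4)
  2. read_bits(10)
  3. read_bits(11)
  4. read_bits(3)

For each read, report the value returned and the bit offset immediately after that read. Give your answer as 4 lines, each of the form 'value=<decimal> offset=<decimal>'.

Read 1: bits[0:4] width=4 -> value=6 (bin 0110); offset now 4 = byte 0 bit 4; 36 bits remain
Read 2: bits[4:14] width=10 -> value=895 (bin 1101111111); offset now 14 = byte 1 bit 6; 26 bits remain
Read 3: bits[14:25] width=11 -> value=30 (bin 00000011110); offset now 25 = byte 3 bit 1; 15 bits remain
Read 4: bits[25:28] width=3 -> value=6 (bin 110); offset now 28 = byte 3 bit 4; 12 bits remain

Answer: value=6 offset=4
value=895 offset=14
value=30 offset=25
value=6 offset=28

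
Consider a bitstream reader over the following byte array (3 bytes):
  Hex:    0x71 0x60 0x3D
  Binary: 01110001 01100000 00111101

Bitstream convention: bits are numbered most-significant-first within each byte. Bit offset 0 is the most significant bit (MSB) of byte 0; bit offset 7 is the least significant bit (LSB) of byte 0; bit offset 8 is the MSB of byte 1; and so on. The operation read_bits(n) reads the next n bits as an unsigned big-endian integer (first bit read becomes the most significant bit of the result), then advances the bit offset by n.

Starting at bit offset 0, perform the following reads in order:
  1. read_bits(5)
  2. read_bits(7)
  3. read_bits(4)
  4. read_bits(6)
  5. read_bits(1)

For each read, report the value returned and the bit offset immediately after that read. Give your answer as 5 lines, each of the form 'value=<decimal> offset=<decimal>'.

Read 1: bits[0:5] width=5 -> value=14 (bin 01110); offset now 5 = byte 0 bit 5; 19 bits remain
Read 2: bits[5:12] width=7 -> value=22 (bin 0010110); offset now 12 = byte 1 bit 4; 12 bits remain
Read 3: bits[12:16] width=4 -> value=0 (bin 0000); offset now 16 = byte 2 bit 0; 8 bits remain
Read 4: bits[16:22] width=6 -> value=15 (bin 001111); offset now 22 = byte 2 bit 6; 2 bits remain
Read 5: bits[22:23] width=1 -> value=0 (bin 0); offset now 23 = byte 2 bit 7; 1 bits remain

Answer: value=14 offset=5
value=22 offset=12
value=0 offset=16
value=15 offset=22
value=0 offset=23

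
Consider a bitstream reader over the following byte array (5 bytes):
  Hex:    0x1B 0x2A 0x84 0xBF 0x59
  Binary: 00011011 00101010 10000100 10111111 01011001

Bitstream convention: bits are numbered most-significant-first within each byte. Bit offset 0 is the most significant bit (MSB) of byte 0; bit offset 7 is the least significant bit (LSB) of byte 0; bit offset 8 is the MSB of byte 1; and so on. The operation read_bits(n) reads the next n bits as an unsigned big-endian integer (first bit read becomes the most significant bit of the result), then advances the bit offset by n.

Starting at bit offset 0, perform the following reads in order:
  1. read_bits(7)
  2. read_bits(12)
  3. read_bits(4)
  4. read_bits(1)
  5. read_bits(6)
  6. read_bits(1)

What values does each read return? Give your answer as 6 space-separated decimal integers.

Read 1: bits[0:7] width=7 -> value=13 (bin 0001101); offset now 7 = byte 0 bit 7; 33 bits remain
Read 2: bits[7:19] width=12 -> value=2388 (bin 100101010100); offset now 19 = byte 2 bit 3; 21 bits remain
Read 3: bits[19:23] width=4 -> value=2 (bin 0010); offset now 23 = byte 2 bit 7; 17 bits remain
Read 4: bits[23:24] width=1 -> value=0 (bin 0); offset now 24 = byte 3 bit 0; 16 bits remain
Read 5: bits[24:30] width=6 -> value=47 (bin 101111); offset now 30 = byte 3 bit 6; 10 bits remain
Read 6: bits[30:31] width=1 -> value=1 (bin 1); offset now 31 = byte 3 bit 7; 9 bits remain

Answer: 13 2388 2 0 47 1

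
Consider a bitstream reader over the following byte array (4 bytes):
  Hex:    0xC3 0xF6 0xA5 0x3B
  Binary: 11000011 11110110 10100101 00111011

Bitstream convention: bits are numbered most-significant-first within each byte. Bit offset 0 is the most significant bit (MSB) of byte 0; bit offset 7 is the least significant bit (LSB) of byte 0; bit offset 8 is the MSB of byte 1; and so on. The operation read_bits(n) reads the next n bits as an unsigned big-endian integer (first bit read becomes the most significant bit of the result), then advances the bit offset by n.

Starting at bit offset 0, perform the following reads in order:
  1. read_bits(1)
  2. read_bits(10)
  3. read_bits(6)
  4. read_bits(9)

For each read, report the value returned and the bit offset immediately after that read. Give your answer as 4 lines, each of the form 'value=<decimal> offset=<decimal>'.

Answer: value=1 offset=1
value=543 offset=11
value=45 offset=17
value=148 offset=26

Derivation:
Read 1: bits[0:1] width=1 -> value=1 (bin 1); offset now 1 = byte 0 bit 1; 31 bits remain
Read 2: bits[1:11] width=10 -> value=543 (bin 1000011111); offset now 11 = byte 1 bit 3; 21 bits remain
Read 3: bits[11:17] width=6 -> value=45 (bin 101101); offset now 17 = byte 2 bit 1; 15 bits remain
Read 4: bits[17:26] width=9 -> value=148 (bin 010010100); offset now 26 = byte 3 bit 2; 6 bits remain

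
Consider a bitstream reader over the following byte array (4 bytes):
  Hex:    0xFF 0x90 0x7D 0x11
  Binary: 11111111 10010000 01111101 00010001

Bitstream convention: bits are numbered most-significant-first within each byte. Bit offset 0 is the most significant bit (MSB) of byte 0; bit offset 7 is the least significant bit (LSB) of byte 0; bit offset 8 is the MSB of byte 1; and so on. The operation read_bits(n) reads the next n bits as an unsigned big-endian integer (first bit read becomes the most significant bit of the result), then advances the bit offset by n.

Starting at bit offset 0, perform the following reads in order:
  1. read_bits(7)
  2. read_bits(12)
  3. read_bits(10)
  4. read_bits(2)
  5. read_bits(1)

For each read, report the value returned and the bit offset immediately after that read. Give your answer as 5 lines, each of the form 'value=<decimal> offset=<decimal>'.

Read 1: bits[0:7] width=7 -> value=127 (bin 1111111); offset now 7 = byte 0 bit 7; 25 bits remain
Read 2: bits[7:19] width=12 -> value=3203 (bin 110010000011); offset now 19 = byte 2 bit 3; 13 bits remain
Read 3: bits[19:29] width=10 -> value=930 (bin 1110100010); offset now 29 = byte 3 bit 5; 3 bits remain
Read 4: bits[29:31] width=2 -> value=0 (bin 00); offset now 31 = byte 3 bit 7; 1 bits remain
Read 5: bits[31:32] width=1 -> value=1 (bin 1); offset now 32 = byte 4 bit 0; 0 bits remain

Answer: value=127 offset=7
value=3203 offset=19
value=930 offset=29
value=0 offset=31
value=1 offset=32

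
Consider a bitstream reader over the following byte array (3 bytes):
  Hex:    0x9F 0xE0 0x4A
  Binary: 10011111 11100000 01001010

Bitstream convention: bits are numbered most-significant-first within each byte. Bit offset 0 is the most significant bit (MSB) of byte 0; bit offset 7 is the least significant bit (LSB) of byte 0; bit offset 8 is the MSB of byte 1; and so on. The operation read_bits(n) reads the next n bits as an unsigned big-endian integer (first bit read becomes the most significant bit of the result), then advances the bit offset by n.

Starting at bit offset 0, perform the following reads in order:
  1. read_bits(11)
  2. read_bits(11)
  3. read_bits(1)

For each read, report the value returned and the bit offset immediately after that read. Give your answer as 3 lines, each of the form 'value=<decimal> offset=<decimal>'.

Read 1: bits[0:11] width=11 -> value=1279 (bin 10011111111); offset now 11 = byte 1 bit 3; 13 bits remain
Read 2: bits[11:22] width=11 -> value=18 (bin 00000010010); offset now 22 = byte 2 bit 6; 2 bits remain
Read 3: bits[22:23] width=1 -> value=1 (bin 1); offset now 23 = byte 2 bit 7; 1 bits remain

Answer: value=1279 offset=11
value=18 offset=22
value=1 offset=23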